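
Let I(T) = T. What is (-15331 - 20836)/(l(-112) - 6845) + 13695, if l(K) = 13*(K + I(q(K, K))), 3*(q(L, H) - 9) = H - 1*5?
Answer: 119059412/8691 ≈ 13699.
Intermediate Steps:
q(L, H) = 22/3 + H/3 (q(L, H) = 9 + (H - 1*5)/3 = 9 + (H - 5)/3 = 9 + (-5 + H)/3 = 9 + (-5/3 + H/3) = 22/3 + H/3)
l(K) = 286/3 + 52*K/3 (l(K) = 13*(K + (22/3 + K/3)) = 13*(22/3 + 4*K/3) = 286/3 + 52*K/3)
(-15331 - 20836)/(l(-112) - 6845) + 13695 = (-15331 - 20836)/((286/3 + (52/3)*(-112)) - 6845) + 13695 = -36167/((286/3 - 5824/3) - 6845) + 13695 = -36167/(-1846 - 6845) + 13695 = -36167/(-8691) + 13695 = -36167*(-1/8691) + 13695 = 36167/8691 + 13695 = 119059412/8691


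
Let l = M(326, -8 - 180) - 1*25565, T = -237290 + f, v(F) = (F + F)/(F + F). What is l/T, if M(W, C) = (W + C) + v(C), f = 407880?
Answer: -12713/85295 ≈ -0.14905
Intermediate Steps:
v(F) = 1 (v(F) = (2*F)/((2*F)) = (2*F)*(1/(2*F)) = 1)
M(W, C) = 1 + C + W (M(W, C) = (W + C) + 1 = (C + W) + 1 = 1 + C + W)
T = 170590 (T = -237290 + 407880 = 170590)
l = -25426 (l = (1 + (-8 - 180) + 326) - 1*25565 = (1 - 188 + 326) - 25565 = 139 - 25565 = -25426)
l/T = -25426/170590 = -25426*1/170590 = -12713/85295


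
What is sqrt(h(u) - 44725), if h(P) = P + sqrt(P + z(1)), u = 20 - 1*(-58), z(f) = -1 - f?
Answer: sqrt(-44647 + 2*sqrt(19)) ≈ 211.28*I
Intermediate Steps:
u = 78 (u = 20 + 58 = 78)
h(P) = P + sqrt(-2 + P) (h(P) = P + sqrt(P + (-1 - 1*1)) = P + sqrt(P + (-1 - 1)) = P + sqrt(P - 2) = P + sqrt(-2 + P))
sqrt(h(u) - 44725) = sqrt((78 + sqrt(-2 + 78)) - 44725) = sqrt((78 + sqrt(76)) - 44725) = sqrt((78 + 2*sqrt(19)) - 44725) = sqrt(-44647 + 2*sqrt(19))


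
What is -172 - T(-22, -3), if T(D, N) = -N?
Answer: -175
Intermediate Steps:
-172 - T(-22, -3) = -172 - (-1)*(-3) = -172 - 1*3 = -172 - 3 = -175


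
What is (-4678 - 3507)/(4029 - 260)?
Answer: -8185/3769 ≈ -2.1717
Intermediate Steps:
(-4678 - 3507)/(4029 - 260) = -8185/3769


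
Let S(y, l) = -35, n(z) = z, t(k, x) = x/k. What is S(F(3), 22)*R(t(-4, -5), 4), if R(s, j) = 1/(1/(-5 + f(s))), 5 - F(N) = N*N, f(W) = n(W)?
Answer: 525/4 ≈ 131.25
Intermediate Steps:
f(W) = W
F(N) = 5 - N² (F(N) = 5 - N*N = 5 - N²)
R(s, j) = -5 + s (R(s, j) = 1/(1/(-5 + s)) = -5 + s)
S(F(3), 22)*R(t(-4, -5), 4) = -35*(-5 - 5/(-4)) = -35*(-5 - 5*(-¼)) = -35*(-5 + 5/4) = -35*(-15/4) = 525/4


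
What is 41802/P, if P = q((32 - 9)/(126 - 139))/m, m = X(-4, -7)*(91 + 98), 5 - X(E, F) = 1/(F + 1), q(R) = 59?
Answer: 40819653/59 ≈ 6.9186e+5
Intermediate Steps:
X(E, F) = 5 - 1/(1 + F) (X(E, F) = 5 - 1/(F + 1) = 5 - 1/(1 + F))
m = 1953/2 (m = ((4 + 5*(-7))/(1 - 7))*(91 + 98) = ((4 - 35)/(-6))*189 = -1/6*(-31)*189 = (31/6)*189 = 1953/2 ≈ 976.50)
P = 118/1953 (P = 59/(1953/2) = 59*(2/1953) = 118/1953 ≈ 0.060420)
41802/P = 41802/(118/1953) = 41802*(1953/118) = 40819653/59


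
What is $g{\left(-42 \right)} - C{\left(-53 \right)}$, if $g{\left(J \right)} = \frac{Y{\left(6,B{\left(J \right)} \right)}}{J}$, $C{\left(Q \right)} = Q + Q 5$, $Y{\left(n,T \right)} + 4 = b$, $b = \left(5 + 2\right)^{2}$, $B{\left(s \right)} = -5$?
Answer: $\frac{4437}{14} \approx 316.93$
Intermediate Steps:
$b = 49$ ($b = 7^{2} = 49$)
$Y{\left(n,T \right)} = 45$ ($Y{\left(n,T \right)} = -4 + 49 = 45$)
$C{\left(Q \right)} = 6 Q$ ($C{\left(Q \right)} = Q + 5 Q = 6 Q$)
$g{\left(J \right)} = \frac{45}{J}$
$g{\left(-42 \right)} - C{\left(-53 \right)} = \frac{45}{-42} - 6 \left(-53\right) = 45 \left(- \frac{1}{42}\right) - -318 = - \frac{15}{14} + 318 = \frac{4437}{14}$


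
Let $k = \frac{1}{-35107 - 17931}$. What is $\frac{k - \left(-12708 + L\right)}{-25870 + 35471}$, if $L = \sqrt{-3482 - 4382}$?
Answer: $\frac{674006903}{509217838} - \frac{2 i \sqrt{1966}}{9601} \approx 1.3236 - 0.0092365 i$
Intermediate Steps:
$L = 2 i \sqrt{1966}$ ($L = \sqrt{-7864} = 2 i \sqrt{1966} \approx 88.679 i$)
$k = - \frac{1}{53038}$ ($k = \frac{1}{-53038} = - \frac{1}{53038} \approx -1.8854 \cdot 10^{-5}$)
$\frac{k - \left(-12708 + L\right)}{-25870 + 35471} = \frac{- \frac{1}{53038} + \left(12708 - 2 i \sqrt{1966}\right)}{-25870 + 35471} = \frac{- \frac{1}{53038} + \left(12708 - 2 i \sqrt{1966}\right)}{9601} = \left(\frac{674006903}{53038} - 2 i \sqrt{1966}\right) \frac{1}{9601} = \frac{674006903}{509217838} - \frac{2 i \sqrt{1966}}{9601}$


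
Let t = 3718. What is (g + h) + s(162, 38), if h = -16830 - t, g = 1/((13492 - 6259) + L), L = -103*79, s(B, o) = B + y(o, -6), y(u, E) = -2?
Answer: -18430753/904 ≈ -20388.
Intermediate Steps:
s(B, o) = -2 + B (s(B, o) = B - 2 = -2 + B)
L = -8137
g = -1/904 (g = 1/((13492 - 6259) - 8137) = 1/(7233 - 8137) = 1/(-904) = -1/904 ≈ -0.0011062)
h = -20548 (h = -16830 - 1*3718 = -16830 - 3718 = -20548)
(g + h) + s(162, 38) = (-1/904 - 20548) + (-2 + 162) = -18575393/904 + 160 = -18430753/904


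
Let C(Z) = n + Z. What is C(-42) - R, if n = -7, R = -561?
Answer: 512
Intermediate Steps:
C(Z) = -7 + Z
C(-42) - R = (-7 - 42) - 1*(-561) = -49 + 561 = 512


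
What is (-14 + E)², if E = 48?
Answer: 1156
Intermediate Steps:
(-14 + E)² = (-14 + 48)² = 34² = 1156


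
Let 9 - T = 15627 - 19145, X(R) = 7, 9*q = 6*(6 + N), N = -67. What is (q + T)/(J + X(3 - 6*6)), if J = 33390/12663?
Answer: 700753/1937 ≈ 361.77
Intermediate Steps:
q = -122/3 (q = (6*(6 - 67))/9 = (6*(-61))/9 = (⅑)*(-366) = -122/3 ≈ -40.667)
T = 3527 (T = 9 - (15627 - 19145) = 9 - 1*(-3518) = 9 + 3518 = 3527)
J = 530/201 (J = 33390*(1/12663) = 530/201 ≈ 2.6368)
(q + T)/(J + X(3 - 6*6)) = (-122/3 + 3527)/(530/201 + 7) = 10459/(3*(1937/201)) = (10459/3)*(201/1937) = 700753/1937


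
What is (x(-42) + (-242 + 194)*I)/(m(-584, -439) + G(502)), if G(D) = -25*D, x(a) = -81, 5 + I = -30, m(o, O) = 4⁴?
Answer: -533/4098 ≈ -0.13006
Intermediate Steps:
m(o, O) = 256
I = -35 (I = -5 - 30 = -35)
(x(-42) + (-242 + 194)*I)/(m(-584, -439) + G(502)) = (-81 + (-242 + 194)*(-35))/(256 - 25*502) = (-81 - 48*(-35))/(256 - 12550) = (-81 + 1680)/(-12294) = 1599*(-1/12294) = -533/4098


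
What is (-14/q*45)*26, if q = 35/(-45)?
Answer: 21060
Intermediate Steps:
q = -7/9 (q = 35*(-1/45) = -7/9 ≈ -0.77778)
(-14/q*45)*26 = (-14/(-7/9)*45)*26 = (-14*(-9/7)*45)*26 = (18*45)*26 = 810*26 = 21060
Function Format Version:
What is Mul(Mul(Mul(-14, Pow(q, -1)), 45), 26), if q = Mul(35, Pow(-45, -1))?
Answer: 21060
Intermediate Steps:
q = Rational(-7, 9) (q = Mul(35, Rational(-1, 45)) = Rational(-7, 9) ≈ -0.77778)
Mul(Mul(Mul(-14, Pow(q, -1)), 45), 26) = Mul(Mul(Mul(-14, Pow(Rational(-7, 9), -1)), 45), 26) = Mul(Mul(Mul(-14, Rational(-9, 7)), 45), 26) = Mul(Mul(18, 45), 26) = Mul(810, 26) = 21060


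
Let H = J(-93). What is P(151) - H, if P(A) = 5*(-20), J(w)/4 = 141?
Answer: -664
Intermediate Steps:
J(w) = 564 (J(w) = 4*141 = 564)
H = 564
P(A) = -100
P(151) - H = -100 - 1*564 = -100 - 564 = -664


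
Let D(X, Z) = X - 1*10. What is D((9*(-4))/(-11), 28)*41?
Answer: -3034/11 ≈ -275.82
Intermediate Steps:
D(X, Z) = -10 + X (D(X, Z) = X - 10 = -10 + X)
D((9*(-4))/(-11), 28)*41 = (-10 + (9*(-4))/(-11))*41 = (-10 - 36*(-1/11))*41 = (-10 + 36/11)*41 = -74/11*41 = -3034/11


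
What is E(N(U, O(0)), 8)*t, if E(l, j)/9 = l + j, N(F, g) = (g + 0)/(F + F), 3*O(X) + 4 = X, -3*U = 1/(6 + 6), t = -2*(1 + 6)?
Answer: -4032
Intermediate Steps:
t = -14 (t = -2*7 = -14)
U = -1/36 (U = -1/(3*(6 + 6)) = -⅓/12 = -⅓*1/12 = -1/36 ≈ -0.027778)
O(X) = -4/3 + X/3
N(F, g) = g/(2*F) (N(F, g) = g/((2*F)) = g*(1/(2*F)) = g/(2*F))
E(l, j) = 9*j + 9*l (E(l, j) = 9*(l + j) = 9*(j + l) = 9*j + 9*l)
E(N(U, O(0)), 8)*t = (9*8 + 9*((-4/3 + (⅓)*0)/(2*(-1/36))))*(-14) = (72 + 9*((½)*(-4/3 + 0)*(-36)))*(-14) = (72 + 9*((½)*(-4/3)*(-36)))*(-14) = (72 + 9*24)*(-14) = (72 + 216)*(-14) = 288*(-14) = -4032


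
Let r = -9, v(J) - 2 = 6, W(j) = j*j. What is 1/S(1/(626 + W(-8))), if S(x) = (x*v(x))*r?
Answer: -115/12 ≈ -9.5833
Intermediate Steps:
W(j) = j**2
v(J) = 8 (v(J) = 2 + 6 = 8)
S(x) = -72*x (S(x) = (x*8)*(-9) = (8*x)*(-9) = -72*x)
1/S(1/(626 + W(-8))) = 1/(-72/(626 + (-8)**2)) = 1/(-72/(626 + 64)) = 1/(-72/690) = 1/(-72*1/690) = 1/(-12/115) = -115/12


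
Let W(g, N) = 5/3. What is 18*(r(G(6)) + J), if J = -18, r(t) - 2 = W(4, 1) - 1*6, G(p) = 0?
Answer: -366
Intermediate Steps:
W(g, N) = 5/3 (W(g, N) = 5*(⅓) = 5/3)
r(t) = -7/3 (r(t) = 2 + (5/3 - 1*6) = 2 + (5/3 - 6) = 2 - 13/3 = -7/3)
18*(r(G(6)) + J) = 18*(-7/3 - 18) = 18*(-61/3) = -366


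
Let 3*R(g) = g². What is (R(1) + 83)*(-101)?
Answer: -25250/3 ≈ -8416.7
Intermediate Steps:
R(g) = g²/3
(R(1) + 83)*(-101) = ((⅓)*1² + 83)*(-101) = ((⅓)*1 + 83)*(-101) = (⅓ + 83)*(-101) = (250/3)*(-101) = -25250/3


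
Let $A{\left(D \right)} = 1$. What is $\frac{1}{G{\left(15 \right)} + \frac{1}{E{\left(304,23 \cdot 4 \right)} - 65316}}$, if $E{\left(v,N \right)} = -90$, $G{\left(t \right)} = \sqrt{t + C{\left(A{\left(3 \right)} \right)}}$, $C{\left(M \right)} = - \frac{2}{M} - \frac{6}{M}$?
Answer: $\frac{65406}{29945613851} + \frac{4277944836 \sqrt{7}}{29945613851} \approx 0.37797$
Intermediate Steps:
$C{\left(M \right)} = - \frac{8}{M}$
$G{\left(t \right)} = \sqrt{-8 + t}$ ($G{\left(t \right)} = \sqrt{t - \frac{8}{1}} = \sqrt{t - 8} = \sqrt{-8 + t}$)
$\frac{1}{G{\left(15 \right)} + \frac{1}{E{\left(304,23 \cdot 4 \right)} - 65316}} = \frac{1}{\sqrt{-8 + 15} + \frac{1}{-90 - 65316}} = \frac{1}{\sqrt{7} + \frac{1}{-65406}} = \frac{1}{\sqrt{7} - \frac{1}{65406}} = \frac{1}{- \frac{1}{65406} + \sqrt{7}}$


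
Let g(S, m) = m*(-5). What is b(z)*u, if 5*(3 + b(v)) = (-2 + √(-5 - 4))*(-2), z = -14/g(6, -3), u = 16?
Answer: -176/5 - 96*I/5 ≈ -35.2 - 19.2*I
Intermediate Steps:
g(S, m) = -5*m
z = -14/15 (z = -14/((-5*(-3))) = -14/15 ≈ -0.93333)
b(v) = -11/5 - 6*I/5 (b(v) = -3 + ((-2 + √(-5 - 4))*(-2))/5 = -3 + ((-2 + √(-9))*(-2))/5 = -3 + ((-2 + 3*I)*(-2))/5 = -3 + (4 - 6*I)/5 = -3 + (⅘ - 6*I/5) = -11/5 - 6*I/5)
b(z)*u = (-11/5 - 6*I/5)*16 = -176/5 - 96*I/5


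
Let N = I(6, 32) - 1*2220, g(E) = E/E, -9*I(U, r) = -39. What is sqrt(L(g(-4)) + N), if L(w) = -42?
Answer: I*sqrt(20319)/3 ≈ 47.515*I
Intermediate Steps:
I(U, r) = 13/3 (I(U, r) = -1/9*(-39) = 13/3)
g(E) = 1
N = -6647/3 (N = 13/3 - 1*2220 = 13/3 - 2220 = -6647/3 ≈ -2215.7)
sqrt(L(g(-4)) + N) = sqrt(-42 - 6647/3) = sqrt(-6773/3) = I*sqrt(20319)/3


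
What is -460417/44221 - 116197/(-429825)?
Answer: -192760389488/19007291325 ≈ -10.141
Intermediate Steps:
-460417/44221 - 116197/(-429825) = -460417*1/44221 - 116197*(-1/429825) = -460417/44221 + 116197/429825 = -192760389488/19007291325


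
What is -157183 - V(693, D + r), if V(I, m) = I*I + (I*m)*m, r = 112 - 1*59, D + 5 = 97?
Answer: -15207757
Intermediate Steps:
D = 92 (D = -5 + 97 = 92)
r = 53 (r = 112 - 59 = 53)
V(I, m) = I**2 + I*m**2
-157183 - V(693, D + r) = -157183 - 693*(693 + (92 + 53)**2) = -157183 - 693*(693 + 145**2) = -157183 - 693*(693 + 21025) = -157183 - 693*21718 = -157183 - 1*15050574 = -157183 - 15050574 = -15207757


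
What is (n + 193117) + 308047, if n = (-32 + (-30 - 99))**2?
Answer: 527085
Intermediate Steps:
n = 25921 (n = (-32 - 129)**2 = (-161)**2 = 25921)
(n + 193117) + 308047 = (25921 + 193117) + 308047 = 219038 + 308047 = 527085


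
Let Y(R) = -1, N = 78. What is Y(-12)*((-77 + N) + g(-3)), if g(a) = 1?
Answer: -2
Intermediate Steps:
Y(-12)*((-77 + N) + g(-3)) = -((-77 + 78) + 1) = -(1 + 1) = -1*2 = -2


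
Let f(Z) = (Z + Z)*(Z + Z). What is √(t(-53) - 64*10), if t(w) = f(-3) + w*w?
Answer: 21*√5 ≈ 46.957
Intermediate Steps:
f(Z) = 4*Z² (f(Z) = (2*Z)*(2*Z) = 4*Z²)
t(w) = 36 + w² (t(w) = 4*(-3)² + w*w = 4*9 + w² = 36 + w²)
√(t(-53) - 64*10) = √((36 + (-53)²) - 64*10) = √((36 + 2809) - 640) = √(2845 - 640) = √2205 = 21*√5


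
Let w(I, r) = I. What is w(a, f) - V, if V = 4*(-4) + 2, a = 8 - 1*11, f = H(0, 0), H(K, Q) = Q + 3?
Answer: 11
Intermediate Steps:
H(K, Q) = 3 + Q
f = 3 (f = 3 + 0 = 3)
a = -3 (a = 8 - 11 = -3)
V = -14 (V = -16 + 2 = -14)
w(a, f) - V = -3 - 1*(-14) = -3 + 14 = 11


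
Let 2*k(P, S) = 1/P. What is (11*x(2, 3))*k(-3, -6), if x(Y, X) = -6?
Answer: 11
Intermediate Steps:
k(P, S) = 1/(2*P) (k(P, S) = (1/P)/2 = 1/(2*P))
(11*x(2, 3))*k(-3, -6) = (11*(-6))*((½)/(-3)) = -33*(-1)/3 = -66*(-⅙) = 11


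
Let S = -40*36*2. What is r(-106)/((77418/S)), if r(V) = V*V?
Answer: -1797760/4301 ≈ -417.99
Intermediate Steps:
S = -2880 (S = -1440*2 = -2880)
r(V) = V²
r(-106)/((77418/S)) = (-106)²/((77418/(-2880))) = 11236/((77418*(-1/2880))) = 11236/(-4301/160) = 11236*(-160/4301) = -1797760/4301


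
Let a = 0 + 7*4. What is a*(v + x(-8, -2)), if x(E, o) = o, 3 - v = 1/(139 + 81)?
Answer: 1533/55 ≈ 27.873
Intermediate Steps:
v = 659/220 (v = 3 - 1/(139 + 81) = 3 - 1/220 = 659/220 ≈ 2.9955)
a = 28 (a = 0 + 28 = 28)
a*(v + x(-8, -2)) = 28*(659/220 - 2) = 28*(219/220) = 1533/55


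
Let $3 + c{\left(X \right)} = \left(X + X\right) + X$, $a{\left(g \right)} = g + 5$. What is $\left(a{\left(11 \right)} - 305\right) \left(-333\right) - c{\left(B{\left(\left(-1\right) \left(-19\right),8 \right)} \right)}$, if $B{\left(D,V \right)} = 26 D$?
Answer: $94758$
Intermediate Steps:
$a{\left(g \right)} = 5 + g$
$c{\left(X \right)} = -3 + 3 X$ ($c{\left(X \right)} = -3 + \left(\left(X + X\right) + X\right) = -3 + \left(2 X + X\right) = -3 + 3 X$)
$\left(a{\left(11 \right)} - 305\right) \left(-333\right) - c{\left(B{\left(\left(-1\right) \left(-19\right),8 \right)} \right)} = \left(\left(5 + 11\right) - 305\right) \left(-333\right) - \left(-3 + 3 \cdot 26 \left(\left(-1\right) \left(-19\right)\right)\right) = \left(16 - 305\right) \left(-333\right) - \left(-3 + 3 \cdot 26 \cdot 19\right) = \left(-289\right) \left(-333\right) - \left(-3 + 3 \cdot 494\right) = 96237 - \left(-3 + 1482\right) = 96237 - 1479 = 94758$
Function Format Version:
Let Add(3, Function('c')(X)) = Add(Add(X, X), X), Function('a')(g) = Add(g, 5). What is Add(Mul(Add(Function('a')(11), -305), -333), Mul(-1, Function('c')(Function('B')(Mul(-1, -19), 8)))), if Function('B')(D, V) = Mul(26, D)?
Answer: 94758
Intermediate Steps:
Function('a')(g) = Add(5, g)
Function('c')(X) = Add(-3, Mul(3, X)) (Function('c')(X) = Add(-3, Add(Add(X, X), X)) = Add(-3, Add(Mul(2, X), X)) = Add(-3, Mul(3, X)))
Add(Mul(Add(Function('a')(11), -305), -333), Mul(-1, Function('c')(Function('B')(Mul(-1, -19), 8)))) = Add(Mul(Add(Add(5, 11), -305), -333), Mul(-1, Add(-3, Mul(3, Mul(26, Mul(-1, -19)))))) = Add(Mul(Add(16, -305), -333), Mul(-1, Add(-3, Mul(3, Mul(26, 19))))) = Add(Mul(-289, -333), Mul(-1, Add(-3, Mul(3, 494)))) = Add(96237, Mul(-1, Add(-3, 1482))) = Add(96237, Mul(-1, 1479)) = Add(96237, -1479) = 94758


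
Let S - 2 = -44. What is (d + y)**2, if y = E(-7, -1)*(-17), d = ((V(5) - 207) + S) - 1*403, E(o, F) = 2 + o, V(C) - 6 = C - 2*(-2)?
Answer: 304704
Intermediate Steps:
V(C) = 10 + C (V(C) = 6 + (C - 2*(-2)) = 6 + (C + 4) = 6 + (4 + C) = 10 + C)
S = -42 (S = 2 - 44 = -42)
d = -637 (d = (((10 + 5) - 207) - 42) - 1*403 = ((15 - 207) - 42) - 403 = (-192 - 42) - 403 = -234 - 403 = -637)
y = 85 (y = (2 - 7)*(-17) = -5*(-17) = 85)
(d + y)**2 = (-637 + 85)**2 = (-552)**2 = 304704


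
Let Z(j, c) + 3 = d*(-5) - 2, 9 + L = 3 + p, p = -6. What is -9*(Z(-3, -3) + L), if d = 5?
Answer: 378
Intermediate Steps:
L = -12 (L = -9 + (3 - 6) = -9 - 3 = -12)
Z(j, c) = -30 (Z(j, c) = -3 + (5*(-5) - 2) = -3 + (-25 - 2) = -3 - 27 = -30)
-9*(Z(-3, -3) + L) = -9*(-30 - 12) = -9*(-42) = 378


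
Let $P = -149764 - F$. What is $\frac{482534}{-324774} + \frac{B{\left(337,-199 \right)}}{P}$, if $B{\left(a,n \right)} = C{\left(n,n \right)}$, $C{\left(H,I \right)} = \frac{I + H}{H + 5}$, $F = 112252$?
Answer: $- \frac{6131966299397}{4127155242624} \approx -1.4858$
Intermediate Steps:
$C{\left(H,I \right)} = \frac{H + I}{5 + H}$
$P = -262016$ ($P = -149764 - 112252 = -262016$)
$B{\left(a,n \right)} = \frac{2 n}{5 + n}$ ($B{\left(a,n \right)} = \frac{n + n}{5 + n} = \frac{2 n}{5 + n}$)
$\frac{482534}{-324774} + \frac{B{\left(337,-199 \right)}}{P} = \frac{482534}{-324774} + \frac{2 \left(-199\right) \frac{1}{5 - 199}}{-262016} = 482534 \left(- \frac{1}{324774}\right) + 2 \left(-199\right) \frac{1}{-194} \left(- \frac{1}{262016}\right) = - \frac{241267}{162387} + 2 \left(-199\right) \left(- \frac{1}{194}\right) \left(- \frac{1}{262016}\right) = - \frac{241267}{162387} + \frac{199}{97} \left(- \frac{1}{262016}\right) = - \frac{241267}{162387} - \frac{199}{25415552} = - \frac{6131966299397}{4127155242624}$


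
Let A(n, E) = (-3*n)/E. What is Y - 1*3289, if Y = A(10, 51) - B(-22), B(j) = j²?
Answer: -64151/17 ≈ -3773.6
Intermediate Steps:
A(n, E) = -3*n/E
Y = -8238/17 (Y = -3*10/51 - 1*(-22)² = -3*10*1/51 - 1*484 = -10/17 - 484 = -8238/17 ≈ -484.59)
Y - 1*3289 = -8238/17 - 1*3289 = -8238/17 - 3289 = -64151/17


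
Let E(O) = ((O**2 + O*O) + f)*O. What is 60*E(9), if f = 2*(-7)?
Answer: 79920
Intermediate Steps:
f = -14
E(O) = O*(-14 + 2*O**2) (E(O) = ((O**2 + O*O) - 14)*O = ((O**2 + O**2) - 14)*O = (2*O**2 - 14)*O = (-14 + 2*O**2)*O = O*(-14 + 2*O**2))
60*E(9) = 60*(2*9*(-7 + 9**2)) = 60*(2*9*(-7 + 81)) = 60*(2*9*74) = 60*1332 = 79920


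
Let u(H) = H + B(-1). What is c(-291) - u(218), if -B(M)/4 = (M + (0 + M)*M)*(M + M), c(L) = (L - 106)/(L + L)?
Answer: -126479/582 ≈ -217.32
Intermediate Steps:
c(L) = (-106 + L)/(2*L) (c(L) = (-106 + L)/((2*L)) = (-106 + L)*(1/(2*L)) = (-106 + L)/(2*L))
B(M) = -8*M*(M + M²) (B(M) = -4*(M + (0 + M)*M)*(M + M) = -4*(M + M*M)*2*M = -4*(M + M²)*2*M = -8*M*(M + M²))
u(H) = H (u(H) = H + 8*(-1)²*(-1 - 1*(-1)) = H + 8*1*(-1 + 1) = H + 8*1*0 = H + 0 = H)
c(-291) - u(218) = (½)*(-106 - 291)/(-291) - 1*218 = (½)*(-1/291)*(-397) - 218 = 397/582 - 218 = -126479/582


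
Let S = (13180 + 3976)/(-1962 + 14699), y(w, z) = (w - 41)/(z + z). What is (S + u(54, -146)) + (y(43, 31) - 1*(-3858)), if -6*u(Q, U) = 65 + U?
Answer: 3058389467/789694 ≈ 3872.9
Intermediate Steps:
u(Q, U) = -65/6 - U/6 (u(Q, U) = -(65 + U)/6 = -65/6 - U/6)
y(w, z) = (-41 + w)/(2*z) (y(w, z) = (-41 + w)/((2*z)) = (-41 + w)*(1/(2*z)) = (-41 + w)/(2*z))
S = 17156/12737 ≈ 1.3469
(S + u(54, -146)) + (y(43, 31) - 1*(-3858)) = (17156/12737 + (-65/6 - 1/6*(-146))) + ((1/2)*(-41 + 43)/31 - 1*(-3858)) = (17156/12737 + (-65/6 + 73/3)) + ((1/2)*(1/31)*2 + 3858) = (17156/12737 + 27/2) + (1/31 + 3858) = 378211/25474 + 119599/31 = 3058389467/789694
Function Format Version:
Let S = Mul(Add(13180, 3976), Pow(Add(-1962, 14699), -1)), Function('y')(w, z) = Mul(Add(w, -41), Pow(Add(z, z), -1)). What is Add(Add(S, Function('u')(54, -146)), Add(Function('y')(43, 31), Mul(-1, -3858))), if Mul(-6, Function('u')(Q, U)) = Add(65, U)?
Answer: Rational(3058389467, 789694) ≈ 3872.9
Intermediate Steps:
Function('u')(Q, U) = Add(Rational(-65, 6), Mul(Rational(-1, 6), U)) (Function('u')(Q, U) = Mul(Rational(-1, 6), Add(65, U)) = Add(Rational(-65, 6), Mul(Rational(-1, 6), U)))
Function('y')(w, z) = Mul(Rational(1, 2), Pow(z, -1), Add(-41, w)) (Function('y')(w, z) = Mul(Add(-41, w), Pow(Mul(2, z), -1)) = Mul(Add(-41, w), Mul(Rational(1, 2), Pow(z, -1))) = Mul(Rational(1, 2), Pow(z, -1), Add(-41, w)))
S = Rational(17156, 12737) (S = Mul(17156, Pow(12737, -1)) = Mul(17156, Rational(1, 12737)) = Rational(17156, 12737) ≈ 1.3469)
Add(Add(S, Function('u')(54, -146)), Add(Function('y')(43, 31), Mul(-1, -3858))) = Add(Add(Rational(17156, 12737), Add(Rational(-65, 6), Mul(Rational(-1, 6), -146))), Add(Mul(Rational(1, 2), Pow(31, -1), Add(-41, 43)), Mul(-1, -3858))) = Add(Add(Rational(17156, 12737), Add(Rational(-65, 6), Rational(73, 3))), Add(Mul(Rational(1, 2), Rational(1, 31), 2), 3858)) = Add(Add(Rational(17156, 12737), Rational(27, 2)), Add(Rational(1, 31), 3858)) = Add(Rational(378211, 25474), Rational(119599, 31)) = Rational(3058389467, 789694)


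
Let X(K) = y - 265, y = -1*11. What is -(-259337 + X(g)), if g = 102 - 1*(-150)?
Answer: 259613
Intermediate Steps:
y = -11
g = 252 (g = 102 + 150 = 252)
X(K) = -276 (X(K) = -11 - 265 = -276)
-(-259337 + X(g)) = -(-259337 - 276) = -1*(-259613) = 259613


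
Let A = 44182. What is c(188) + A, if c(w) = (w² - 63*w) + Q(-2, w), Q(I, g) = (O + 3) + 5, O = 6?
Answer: 67696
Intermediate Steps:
Q(I, g) = 14 (Q(I, g) = (6 + 3) + 5 = 9 + 5 = 14)
c(w) = 14 + w² - 63*w (c(w) = (w² - 63*w) + 14 = 14 + w² - 63*w)
c(188) + A = (14 + 188² - 63*188) + 44182 = (14 + 35344 - 11844) + 44182 = 23514 + 44182 = 67696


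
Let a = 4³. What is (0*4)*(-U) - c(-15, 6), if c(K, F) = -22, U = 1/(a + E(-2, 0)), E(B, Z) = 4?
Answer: 22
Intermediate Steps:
a = 64
U = 1/68 (U = 1/(64 + 4) = 1/68 ≈ 0.014706)
(0*4)*(-U) - c(-15, 6) = (0*4)*(-1*1/68) - 1*(-22) = 0*(-1/68) + 22 = 0 + 22 = 22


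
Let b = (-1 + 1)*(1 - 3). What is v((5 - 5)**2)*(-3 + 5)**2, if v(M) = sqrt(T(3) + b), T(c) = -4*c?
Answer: 8*I*sqrt(3) ≈ 13.856*I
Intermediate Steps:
b = 0 (b = 0*(-2) = 0)
v(M) = 2*I*sqrt(3) (v(M) = sqrt(-4*3 + 0) = sqrt(-12 + 0) = sqrt(-12) = 2*I*sqrt(3))
v((5 - 5)**2)*(-3 + 5)**2 = (2*I*sqrt(3))*(-3 + 5)**2 = (2*I*sqrt(3))*2**2 = (2*I*sqrt(3))*4 = 8*I*sqrt(3)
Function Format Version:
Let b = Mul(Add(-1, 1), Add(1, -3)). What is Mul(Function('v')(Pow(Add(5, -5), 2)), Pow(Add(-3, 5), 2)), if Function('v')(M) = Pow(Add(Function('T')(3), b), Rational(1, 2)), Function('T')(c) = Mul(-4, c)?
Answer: Mul(8, I, Pow(3, Rational(1, 2))) ≈ Mul(13.856, I)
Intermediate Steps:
b = 0 (b = Mul(0, -2) = 0)
Function('v')(M) = Mul(2, I, Pow(3, Rational(1, 2))) (Function('v')(M) = Pow(Add(Mul(-4, 3), 0), Rational(1, 2)) = Pow(Add(-12, 0), Rational(1, 2)) = Pow(-12, Rational(1, 2)) = Mul(2, I, Pow(3, Rational(1, 2))))
Mul(Function('v')(Pow(Add(5, -5), 2)), Pow(Add(-3, 5), 2)) = Mul(Mul(2, I, Pow(3, Rational(1, 2))), Pow(Add(-3, 5), 2)) = Mul(Mul(2, I, Pow(3, Rational(1, 2))), Pow(2, 2)) = Mul(Mul(2, I, Pow(3, Rational(1, 2))), 4) = Mul(8, I, Pow(3, Rational(1, 2)))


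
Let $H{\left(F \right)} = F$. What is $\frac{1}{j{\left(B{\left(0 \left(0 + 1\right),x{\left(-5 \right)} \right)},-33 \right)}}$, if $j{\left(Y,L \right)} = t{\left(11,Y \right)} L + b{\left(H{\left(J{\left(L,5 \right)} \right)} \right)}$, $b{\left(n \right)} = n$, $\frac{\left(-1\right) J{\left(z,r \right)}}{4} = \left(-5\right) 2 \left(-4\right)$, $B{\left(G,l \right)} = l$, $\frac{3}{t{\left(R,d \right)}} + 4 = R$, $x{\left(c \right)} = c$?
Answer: $- \frac{7}{1219} \approx -0.0057424$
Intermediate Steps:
$t{\left(R,d \right)} = \frac{3}{-4 + R}$
$J{\left(z,r \right)} = -160$ ($J{\left(z,r \right)} = - 4 \left(-5\right) 2 \left(-4\right) = - 4 \left(\left(-10\right) \left(-4\right)\right) = \left(-4\right) 40 = -160$)
$j{\left(Y,L \right)} = -160 + \frac{3 L}{7}$ ($j{\left(Y,L \right)} = \frac{3}{-4 + 11} L - 160 = \frac{3}{7} L - 160 = 3 \cdot \frac{1}{7} L - 160 = \frac{3 L}{7} - 160 = -160 + \frac{3 L}{7}$)
$\frac{1}{j{\left(B{\left(0 \left(0 + 1\right),x{\left(-5 \right)} \right)},-33 \right)}} = \frac{1}{-160 + \frac{3}{7} \left(-33\right)} = \frac{1}{-160 - \frac{99}{7}} = \frac{1}{- \frac{1219}{7}} = - \frac{7}{1219}$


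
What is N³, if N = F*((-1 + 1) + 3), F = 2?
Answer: 216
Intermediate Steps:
N = 6 (N = 2*((-1 + 1) + 3) = 2*(0 + 3) = 2*3 = 6)
N³ = 6³ = 216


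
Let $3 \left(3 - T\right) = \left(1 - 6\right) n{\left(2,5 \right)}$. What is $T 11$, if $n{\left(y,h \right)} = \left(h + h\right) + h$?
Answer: $308$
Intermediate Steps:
$n{\left(y,h \right)} = 3 h$ ($n{\left(y,h \right)} = 2 h + h = 3 h$)
$T = 28$ ($T = 3 - \frac{\left(1 - 6\right) 3 \cdot 5}{3} = 3 - \frac{\left(-5\right) 15}{3} = 3 - -25 = 3 + 25 = 28$)
$T 11 = 28 \cdot 11 = 308$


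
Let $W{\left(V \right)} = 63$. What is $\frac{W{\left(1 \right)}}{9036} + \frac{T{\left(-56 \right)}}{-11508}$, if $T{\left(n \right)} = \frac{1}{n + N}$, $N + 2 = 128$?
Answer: $\frac{1409479}{202195560} \approx 0.0069709$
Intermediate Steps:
$N = 126$ ($N = -2 + 128 = 126$)
$T{\left(n \right)} = \frac{1}{126 + n}$ ($T{\left(n \right)} = \frac{1}{n + 126} = \frac{1}{126 + n}$)
$\frac{W{\left(1 \right)}}{9036} + \frac{T{\left(-56 \right)}}{-11508} = \frac{63}{9036} + \frac{1}{\left(126 - 56\right) \left(-11508\right)} = 63 \cdot \frac{1}{9036} + \frac{1}{70} \left(- \frac{1}{11508}\right) = \frac{7}{1004} + \frac{1}{70} \left(- \frac{1}{11508}\right) = \frac{7}{1004} - \frac{1}{805560} = \frac{1409479}{202195560}$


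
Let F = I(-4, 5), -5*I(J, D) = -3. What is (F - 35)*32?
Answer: -5504/5 ≈ -1100.8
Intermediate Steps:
I(J, D) = ⅗ (I(J, D) = -⅕*(-3) = ⅗)
F = ⅗ ≈ 0.60000
(F - 35)*32 = (⅗ - 35)*32 = -172/5*32 = -5504/5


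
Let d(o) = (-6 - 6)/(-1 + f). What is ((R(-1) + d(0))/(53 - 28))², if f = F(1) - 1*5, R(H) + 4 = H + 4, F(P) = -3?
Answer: 1/5625 ≈ 0.00017778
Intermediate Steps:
R(H) = H (R(H) = -4 + (H + 4) = -4 + (4 + H) = H)
f = -8 (f = -3 - 1*5 = -3 - 5 = -8)
d(o) = 4/3 (d(o) = (-6 - 6)/(-1 - 8) = -12/(-9) = -12*(-⅑) = 4/3)
((R(-1) + d(0))/(53 - 28))² = ((-1 + 4/3)/(53 - 28))² = ((⅓)/25)² = ((⅓)*(1/25))² = (1/75)² = 1/5625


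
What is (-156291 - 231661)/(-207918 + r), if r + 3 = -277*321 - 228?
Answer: 193976/148533 ≈ 1.3059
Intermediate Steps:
r = -89148 (r = -3 + (-277*321 - 228) = -3 + (-88917 - 228) = -3 - 89145 = -89148)
(-156291 - 231661)/(-207918 + r) = (-156291 - 231661)/(-207918 - 89148) = -387952/(-297066) = -387952*(-1/297066) = 193976/148533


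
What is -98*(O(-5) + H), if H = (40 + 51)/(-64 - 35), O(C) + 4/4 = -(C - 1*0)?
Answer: -29890/99 ≈ -301.92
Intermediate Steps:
O(C) = -1 - C (O(C) = -1 - (C - 1*0) = -1 - (C + 0) = -1 - C)
H = -91/99 (H = 91/(-99) = 91*(-1/99) = -91/99 ≈ -0.91919)
-98*(O(-5) + H) = -98*((-1 - 1*(-5)) - 91/99) = -98*((-1 + 5) - 91/99) = -98*(4 - 91/99) = -98*305/99 = -29890/99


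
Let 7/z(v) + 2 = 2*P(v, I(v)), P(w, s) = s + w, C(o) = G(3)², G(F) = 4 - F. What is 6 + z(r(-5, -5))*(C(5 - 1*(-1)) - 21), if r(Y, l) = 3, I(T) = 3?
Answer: -8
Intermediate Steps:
C(o) = 1 (C(o) = (4 - 1*3)² = (4 - 3)² = 1² = 1)
z(v) = 7/(4 + 2*v) (z(v) = 7/(-2 + 2*(3 + v)) = 7/(-2 + (6 + 2*v)) = 7/(4 + 2*v))
6 + z(r(-5, -5))*(C(5 - 1*(-1)) - 21) = 6 + (7/(2*(2 + 3)))*(1 - 21) = 6 + ((7/2)/5)*(-20) = 6 + ((7/2)*(⅕))*(-20) = 6 + (7/10)*(-20) = 6 - 14 = -8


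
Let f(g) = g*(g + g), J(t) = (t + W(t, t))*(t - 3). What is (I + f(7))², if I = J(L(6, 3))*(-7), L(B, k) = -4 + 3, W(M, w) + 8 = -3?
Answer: 56644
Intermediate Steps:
W(M, w) = -11 (W(M, w) = -8 - 3 = -11)
L(B, k) = -1
J(t) = (-11 + t)*(-3 + t) (J(t) = (t - 11)*(t - 3) = (-11 + t)*(-3 + t))
f(g) = 2*g² (f(g) = g*(2*g) = 2*g²)
I = -336 (I = (33 + (-1)² - 14*(-1))*(-7) = (33 + 1 + 14)*(-7) = 48*(-7) = -336)
(I + f(7))² = (-336 + 2*7²)² = (-336 + 2*49)² = (-336 + 98)² = (-238)² = 56644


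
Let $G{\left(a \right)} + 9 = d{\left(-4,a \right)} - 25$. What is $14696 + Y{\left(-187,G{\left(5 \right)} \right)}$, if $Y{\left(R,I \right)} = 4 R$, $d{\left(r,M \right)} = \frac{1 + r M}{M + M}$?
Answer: $13948$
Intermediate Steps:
$d{\left(r,M \right)} = \frac{1 + M r}{2 M}$
$G{\left(a \right)} = -34 + \frac{1 - 4 a}{2 a}$ ($G{\left(a \right)} = -9 + \left(\frac{1 + a \left(-4\right)}{2 a} - 25\right) = -9 - \left(25 - \frac{1 - 4 a}{2 a}\right) = -34 + \frac{1 - 4 a}{2 a}$)
$14696 + Y{\left(-187,G{\left(5 \right)} \right)} = 14696 + 4 \left(-187\right) = 14696 - 748 = 13948$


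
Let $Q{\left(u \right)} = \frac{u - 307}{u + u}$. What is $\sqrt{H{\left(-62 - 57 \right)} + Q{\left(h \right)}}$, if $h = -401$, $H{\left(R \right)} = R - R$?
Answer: $\frac{\sqrt{141954}}{401} \approx 0.93957$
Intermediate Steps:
$H{\left(R \right)} = 0$
$Q{\left(u \right)} = \frac{-307 + u}{2 u}$
$\sqrt{H{\left(-62 - 57 \right)} + Q{\left(h \right)}} = \sqrt{0 + \frac{-307 - 401}{2 \left(-401\right)}} = \sqrt{0 + \frac{1}{2} \left(- \frac{1}{401}\right) \left(-708\right)} = \sqrt{0 + \frac{354}{401}} = \sqrt{\frac{354}{401}} = \frac{\sqrt{141954}}{401}$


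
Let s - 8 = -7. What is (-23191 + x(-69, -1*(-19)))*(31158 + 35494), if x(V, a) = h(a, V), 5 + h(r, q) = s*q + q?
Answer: -1555257768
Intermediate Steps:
s = 1 (s = 8 - 7 = 1)
h(r, q) = -5 + 2*q (h(r, q) = -5 + (1*q + q) = -5 + (q + q) = -5 + 2*q)
x(V, a) = -5 + 2*V
(-23191 + x(-69, -1*(-19)))*(31158 + 35494) = (-23191 + (-5 + 2*(-69)))*(31158 + 35494) = (-23191 + (-5 - 138))*66652 = (-23191 - 143)*66652 = -23334*66652 = -1555257768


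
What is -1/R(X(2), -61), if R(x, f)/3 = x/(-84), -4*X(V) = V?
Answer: -56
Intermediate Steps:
X(V) = -V/4
R(x, f) = -x/28 (R(x, f) = 3*(x/(-84)) = 3*(x*(-1/84)) = 3*(-x/84) = -x/28)
-1/R(X(2), -61) = -1/((-(-1)*2/112)) = -1/((-1/28*(-½))) = -1/1/56 = -1*56 = -56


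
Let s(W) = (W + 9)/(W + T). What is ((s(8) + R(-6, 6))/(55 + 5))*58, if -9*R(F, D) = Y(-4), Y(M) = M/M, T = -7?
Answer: 2204/135 ≈ 16.326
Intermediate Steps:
Y(M) = 1
R(F, D) = -1/9 (R(F, D) = -1/9*1 = -1/9)
s(W) = (9 + W)/(-7 + W) (s(W) = (W + 9)/(W - 7) = (9 + W)/(-7 + W))
((s(8) + R(-6, 6))/(55 + 5))*58 = (((9 + 8)/(-7 + 8) - 1/9)/(55 + 5))*58 = ((17/1 - 1/9)/60)*58 = ((1*17 - 1/9)*(1/60))*58 = ((17 - 1/9)*(1/60))*58 = ((152/9)*(1/60))*58 = (38/135)*58 = 2204/135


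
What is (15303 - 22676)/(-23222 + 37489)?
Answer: -7373/14267 ≈ -0.51679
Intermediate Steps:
(15303 - 22676)/(-23222 + 37489) = -7373/14267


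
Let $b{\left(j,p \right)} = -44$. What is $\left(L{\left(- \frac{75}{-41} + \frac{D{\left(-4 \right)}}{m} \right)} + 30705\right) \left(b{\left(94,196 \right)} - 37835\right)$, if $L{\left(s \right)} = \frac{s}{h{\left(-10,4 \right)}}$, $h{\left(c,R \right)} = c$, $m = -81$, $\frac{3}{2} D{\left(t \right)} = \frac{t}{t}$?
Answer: $- \frac{115876444624153}{99630} \approx -1.1631 \cdot 10^{9}$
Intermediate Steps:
$D{\left(t \right)} = \frac{2}{3}$ ($D{\left(t \right)} = \frac{2 \frac{t}{t}}{3} = \frac{2}{3} \cdot 1 = \frac{2}{3}$)
$L{\left(s \right)} = - \frac{s}{10}$ ($L{\left(s \right)} = \frac{s}{-10} = s \left(- \frac{1}{10}\right) = - \frac{s}{10}$)
$\left(L{\left(- \frac{75}{-41} + \frac{D{\left(-4 \right)}}{m} \right)} + 30705\right) \left(b{\left(94,196 \right)} - 37835\right) = \left(- \frac{- \frac{75}{-41} + \frac{2}{3 \left(-81\right)}}{10} + 30705\right) \left(-44 - 37835\right) = \left(- \frac{\left(-75\right) \left(- \frac{1}{41}\right) + \frac{2}{3} \left(- \frac{1}{81}\right)}{10} + 30705\right) \left(-37879\right) = \left(- \frac{\frac{75}{41} - \frac{2}{243}}{10} + 30705\right) \left(-37879\right) = \left(\left(- \frac{1}{10}\right) \frac{18143}{9963} + 30705\right) \left(-37879\right) = \left(- \frac{18143}{99630} + 30705\right) \left(-37879\right) = \frac{3059121007}{99630} \left(-37879\right) = - \frac{115876444624153}{99630}$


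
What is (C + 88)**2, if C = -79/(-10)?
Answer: 919681/100 ≈ 9196.8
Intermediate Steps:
C = 79/10 (C = -79*(-1/10) = 79/10 ≈ 7.9000)
(C + 88)**2 = (79/10 + 88)**2 = (959/10)**2 = 919681/100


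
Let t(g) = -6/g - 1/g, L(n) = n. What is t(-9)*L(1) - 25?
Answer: -218/9 ≈ -24.222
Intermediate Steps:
t(g) = -7/g
t(-9)*L(1) - 25 = -7/(-9)*1 - 25 = -7*(-⅑)*1 - 25 = (7/9)*1 - 25 = 7/9 - 25 = -218/9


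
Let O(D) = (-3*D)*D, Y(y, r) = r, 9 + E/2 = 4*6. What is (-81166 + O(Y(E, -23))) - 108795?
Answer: -191548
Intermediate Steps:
E = 30 (E = -18 + 2*(4*6) = -18 + 2*24 = -18 + 48 = 30)
O(D) = -3*D²
(-81166 + O(Y(E, -23))) - 108795 = (-81166 - 3*(-23)²) - 108795 = (-81166 - 3*529) - 108795 = (-81166 - 1587) - 108795 = -82753 - 108795 = -191548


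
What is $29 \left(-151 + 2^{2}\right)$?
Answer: $-4263$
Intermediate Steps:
$29 \left(-151 + 2^{2}\right) = 29 \left(-151 + 4\right) = 29 \left(-147\right) = -4263$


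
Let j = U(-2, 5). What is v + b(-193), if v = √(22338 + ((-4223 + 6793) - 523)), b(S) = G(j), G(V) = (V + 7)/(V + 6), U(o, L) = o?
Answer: 5/4 + √24385 ≈ 157.41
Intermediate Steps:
j = -2
G(V) = (7 + V)/(6 + V)
b(S) = 5/4 (b(S) = (7 - 2)/(6 - 2) = 5/4)
v = √24385 (v = √(22338 + (2570 - 523)) = √(22338 + 2047) = √24385 ≈ 156.16)
v + b(-193) = √24385 + 5/4 = 5/4 + √24385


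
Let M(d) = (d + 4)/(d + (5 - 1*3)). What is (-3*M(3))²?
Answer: 441/25 ≈ 17.640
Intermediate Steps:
M(d) = (4 + d)/(2 + d) (M(d) = (4 + d)/(d + (5 - 3)) = (4 + d)/(d + 2) = (4 + d)/(2 + d))
(-3*M(3))² = (-3*(4 + 3)/(2 + 3))² = (-3*7/5)² = (-21/5)² = 441/25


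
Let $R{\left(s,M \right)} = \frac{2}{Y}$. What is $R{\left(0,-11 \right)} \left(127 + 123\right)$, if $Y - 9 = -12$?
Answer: $- \frac{500}{3} \approx -166.67$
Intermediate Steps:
$Y = -3$ ($Y = 9 - 12 = -3$)
$R{\left(s,M \right)} = - \frac{2}{3}$ ($R{\left(s,M \right)} = \frac{2}{-3} = 2 \left(- \frac{1}{3}\right) = - \frac{2}{3}$)
$R{\left(0,-11 \right)} \left(127 + 123\right) = - \frac{2 \left(127 + 123\right)}{3} = \left(- \frac{2}{3}\right) 250 = - \frac{500}{3}$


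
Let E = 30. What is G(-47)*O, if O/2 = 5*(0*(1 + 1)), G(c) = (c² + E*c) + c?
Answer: 0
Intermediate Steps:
G(c) = c² + 31*c (G(c) = (c² + 30*c) + c = c² + 31*c)
O = 0 (O = 2*(5*(0*(1 + 1))) = 2*(5*(0*2)) = 2*(5*0) = 2*0 = 0)
G(-47)*O = -47*(31 - 47)*0 = -47*(-16)*0 = 752*0 = 0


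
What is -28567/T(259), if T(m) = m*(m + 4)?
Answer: -4081/9731 ≈ -0.41938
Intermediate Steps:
T(m) = m*(4 + m)
-28567/T(259) = -28567*1/(259*(4 + 259)) = -28567/(259*263) = -28567/68117 = -28567*1/68117 = -4081/9731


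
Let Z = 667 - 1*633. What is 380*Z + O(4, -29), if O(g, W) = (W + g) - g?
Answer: 12891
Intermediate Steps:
O(g, W) = W
Z = 34 (Z = 667 - 633 = 34)
380*Z + O(4, -29) = 380*34 - 29 = 12920 - 29 = 12891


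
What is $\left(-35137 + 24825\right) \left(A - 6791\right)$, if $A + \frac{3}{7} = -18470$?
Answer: $\frac{1823470960}{7} \approx 2.605 \cdot 10^{8}$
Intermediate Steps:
$A = - \frac{129293}{7}$ ($A = - \frac{3}{7} - 18470 = - \frac{129293}{7} \approx -18470.0$)
$\left(-35137 + 24825\right) \left(A - 6791\right) = \left(-35137 + 24825\right) \left(- \frac{129293}{7} - 6791\right) = \left(-10312\right) \left(- \frac{176830}{7}\right) = \frac{1823470960}{7}$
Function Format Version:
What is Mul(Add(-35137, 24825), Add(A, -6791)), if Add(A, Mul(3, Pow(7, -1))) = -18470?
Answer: Rational(1823470960, 7) ≈ 2.6050e+8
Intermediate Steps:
A = Rational(-129293, 7) (A = Add(Rational(-3, 7), -18470) = Rational(-129293, 7) ≈ -18470.)
Mul(Add(-35137, 24825), Add(A, -6791)) = Mul(Add(-35137, 24825), Add(Rational(-129293, 7), -6791)) = Mul(-10312, Rational(-176830, 7)) = Rational(1823470960, 7)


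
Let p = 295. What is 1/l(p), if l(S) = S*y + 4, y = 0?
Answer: 1/4 ≈ 0.25000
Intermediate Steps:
l(S) = 4 (l(S) = S*0 + 4 = 0 + 4 = 4)
1/l(p) = 1/4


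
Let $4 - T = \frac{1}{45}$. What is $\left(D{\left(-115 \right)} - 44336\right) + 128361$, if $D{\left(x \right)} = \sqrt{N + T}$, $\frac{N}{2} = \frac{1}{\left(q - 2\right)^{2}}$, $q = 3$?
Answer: $84025 + \frac{\sqrt{1345}}{15} \approx 84028.0$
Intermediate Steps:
$N = 2$ ($N = \frac{2}{\left(3 - 2\right)^{2}} = \frac{2}{1^{2}} = \frac{2}{1} = 2 \cdot 1 = 2$)
$T = \frac{179}{45}$ ($T = 4 - \frac{1}{45} = \frac{179}{45} \approx 3.9778$)
$D{\left(x \right)} = \frac{\sqrt{1345}}{15}$ ($D{\left(x \right)} = \sqrt{2 + \frac{179}{45}} = \sqrt{\frac{269}{45}} = \frac{\sqrt{1345}}{15}$)
$\left(D{\left(-115 \right)} - 44336\right) + 128361 = \left(\frac{\sqrt{1345}}{15} - 44336\right) + 128361 = \left(-44336 + \frac{\sqrt{1345}}{15}\right) + 128361 = 84025 + \frac{\sqrt{1345}}{15}$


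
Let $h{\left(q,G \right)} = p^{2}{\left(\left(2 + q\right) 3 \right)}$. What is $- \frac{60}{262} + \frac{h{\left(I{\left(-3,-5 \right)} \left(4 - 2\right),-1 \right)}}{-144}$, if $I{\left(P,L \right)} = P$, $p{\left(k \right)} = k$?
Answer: $- \frac{161}{131} \approx -1.229$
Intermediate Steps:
$h{\left(q,G \right)} = \left(6 + 3 q\right)^{2}$ ($h{\left(q,G \right)} = \left(\left(2 + q\right) 3\right)^{2} = \left(6 + 3 q\right)^{2}$)
$- \frac{60}{262} + \frac{h{\left(I{\left(-3,-5 \right)} \left(4 - 2\right),-1 \right)}}{-144} = - \frac{60}{262} + \frac{9 \left(2 - 3 \left(4 - 2\right)\right)^{2}}{-144} = \left(-60\right) \frac{1}{262} + 9 \left(2 - 6\right)^{2} \left(- \frac{1}{144}\right) = - \frac{30}{131} + 9 \left(2 - 6\right)^{2} \left(- \frac{1}{144}\right) = - \frac{30}{131} + 9 \left(-4\right)^{2} \left(- \frac{1}{144}\right) = - \frac{30}{131} + 9 \cdot 16 \left(- \frac{1}{144}\right) = - \frac{30}{131} + 144 \left(- \frac{1}{144}\right) = - \frac{30}{131} - 1 = - \frac{161}{131}$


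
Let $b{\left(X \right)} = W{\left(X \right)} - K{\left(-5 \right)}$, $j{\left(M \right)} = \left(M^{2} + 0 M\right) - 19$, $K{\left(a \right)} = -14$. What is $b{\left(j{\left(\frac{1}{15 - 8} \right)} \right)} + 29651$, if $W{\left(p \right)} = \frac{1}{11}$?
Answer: $\frac{326316}{11} \approx 29665.0$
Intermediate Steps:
$W{\left(p \right)} = \frac{1}{11}$
$j{\left(M \right)} = -19 + M^{2}$ ($j{\left(M \right)} = \left(M^{2} + 0\right) - 19 = M^{2} - 19 = -19 + M^{2}$)
$b{\left(X \right)} = \frac{155}{11}$ ($b{\left(X \right)} = \frac{1}{11} - -14 = \frac{1}{11} + 14 = \frac{155}{11}$)
$b{\left(j{\left(\frac{1}{15 - 8} \right)} \right)} + 29651 = \frac{155}{11} + 29651 = \frac{326316}{11}$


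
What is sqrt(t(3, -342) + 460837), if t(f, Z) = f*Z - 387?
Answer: 28*sqrt(586) ≈ 677.81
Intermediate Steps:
t(f, Z) = -387 + Z*f (t(f, Z) = Z*f - 387 = -387 + Z*f)
sqrt(t(3, -342) + 460837) = sqrt((-387 - 342*3) + 460837) = sqrt((-387 - 1026) + 460837) = sqrt(-1413 + 460837) = sqrt(459424) = 28*sqrt(586)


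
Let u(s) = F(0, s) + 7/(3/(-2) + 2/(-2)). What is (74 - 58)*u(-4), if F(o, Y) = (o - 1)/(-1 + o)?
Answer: -144/5 ≈ -28.800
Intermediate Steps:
F(o, Y) = 1 (F(o, Y) = (-1 + o)/(-1 + o) = 1)
u(s) = -9/5 (u(s) = 1 + 7/(3/(-2) + 2/(-2)) = 1 + 7/(3*(-½) + 2*(-½)) = 1 + 7/(-3/2 - 1) = 1 + 7/(-5/2) = 1 + 7*(-⅖) = 1 - 14/5 = -9/5)
(74 - 58)*u(-4) = (74 - 58)*(-9/5) = 16*(-9/5) = -144/5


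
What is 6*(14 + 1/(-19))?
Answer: 1590/19 ≈ 83.684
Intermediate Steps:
6*(14 + 1/(-19)) = 6*(14 - 1/19) = 6*(265/19) = 1590/19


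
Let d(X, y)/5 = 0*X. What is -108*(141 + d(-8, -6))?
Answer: -15228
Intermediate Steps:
d(X, y) = 0 (d(X, y) = 5*(0*X) = 5*0 = 0)
-108*(141 + d(-8, -6)) = -108*(141 + 0) = -108*141 = -15228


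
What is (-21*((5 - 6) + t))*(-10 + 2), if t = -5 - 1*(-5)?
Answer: -168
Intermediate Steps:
t = 0 (t = -5 + 5 = 0)
(-21*((5 - 6) + t))*(-10 + 2) = (-21*((5 - 6) + 0))*(-10 + 2) = -21*(-1 + 0)*(-8) = -21*(-1)*(-8) = 21*(-8) = -168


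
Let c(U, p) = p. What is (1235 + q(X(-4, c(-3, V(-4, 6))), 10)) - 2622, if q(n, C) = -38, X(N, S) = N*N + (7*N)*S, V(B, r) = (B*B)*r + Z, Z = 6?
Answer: -1425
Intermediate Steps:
V(B, r) = 6 + r*B**2 (V(B, r) = (B*B)*r + 6 = B**2*r + 6 = r*B**2 + 6 = 6 + r*B**2)
X(N, S) = N**2 + 7*N*S
(1235 + q(X(-4, c(-3, V(-4, 6))), 10)) - 2622 = (1235 - 38) - 2622 = 1197 - 2622 = -1425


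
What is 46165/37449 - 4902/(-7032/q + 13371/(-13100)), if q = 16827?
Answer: 13493585186354135/3958521791211 ≈ 3408.7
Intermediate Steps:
46165/37449 - 4902/(-7032/q + 13371/(-13100)) = 46165/37449 - 4902/(-7032/16827 + 13371/(-13100)) = 46165*(1/37449) - 4902/(-7032*1/16827 + 13371*(-1/13100)) = 46165/37449 - 4902/(-2344/5609 - 13371/13100) = 46165/37449 - 4902/(-105704339/73477900) = 46165/37449 - 4902*(-73477900/105704339) = 46165/37449 + 360188665800/105704339 = 13493585186354135/3958521791211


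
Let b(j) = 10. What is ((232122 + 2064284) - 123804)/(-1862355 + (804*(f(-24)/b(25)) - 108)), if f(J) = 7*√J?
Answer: -33719923656050/28906466901843 - 20379006760*I*√6/28906466901843 ≈ -1.1665 - 0.0017269*I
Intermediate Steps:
((232122 + 2064284) - 123804)/(-1862355 + (804*(f(-24)/b(25)) - 108)) = ((232122 + 2064284) - 123804)/(-1862355 + (804*((7*√(-24))/10) - 108)) = (2296406 - 123804)/(-1862355 + (804*((7*(2*I*√6))*(⅒)) - 108)) = 2172602/(-1862355 + (804*((14*I*√6)*(⅒)) - 108)) = 2172602/(-1862355 + (804*(7*I*√6/5) - 108)) = 2172602/(-1862355 + (5628*I*√6/5 - 108)) = 2172602/(-1862355 + (-108 + 5628*I*√6/5)) = 2172602/(-1862463 + 5628*I*√6/5)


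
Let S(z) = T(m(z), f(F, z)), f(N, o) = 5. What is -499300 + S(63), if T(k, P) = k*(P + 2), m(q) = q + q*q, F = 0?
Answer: -471076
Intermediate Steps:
m(q) = q + q**2
T(k, P) = k*(2 + P)
S(z) = 7*z*(1 + z) (S(z) = (z*(1 + z))*(2 + 5) = (z*(1 + z))*7 = 7*z*(1 + z))
-499300 + S(63) = -499300 + 7*63*(1 + 63) = -499300 + 7*63*64 = -499300 + 28224 = -471076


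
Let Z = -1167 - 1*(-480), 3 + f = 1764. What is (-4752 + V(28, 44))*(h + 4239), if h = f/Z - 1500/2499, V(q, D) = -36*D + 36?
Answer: -727213906800/27251 ≈ -2.6686e+7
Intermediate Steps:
f = 1761 (f = -3 + 1764 = 1761)
V(q, D) = 36 - 36*D
Z = -687 (Z = -1167 + 480 = -687)
h = -603471/190757 (h = 1761/(-687) - 1500/2499 = 1761*(-1/687) - 1500*1/2499 = -587/229 - 500/833 = -603471/190757 ≈ -3.1636)
(-4752 + V(28, 44))*(h + 4239) = (-4752 + (36 - 36*44))*(-603471/190757 + 4239) = (-4752 + (36 - 1584))*(808015452/190757) = (-4752 - 1548)*(808015452/190757) = -6300*808015452/190757 = -727213906800/27251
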